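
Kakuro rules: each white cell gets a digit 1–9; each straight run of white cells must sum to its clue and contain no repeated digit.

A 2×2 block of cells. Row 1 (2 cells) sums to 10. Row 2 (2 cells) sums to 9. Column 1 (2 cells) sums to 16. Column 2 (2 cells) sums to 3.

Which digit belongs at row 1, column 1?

9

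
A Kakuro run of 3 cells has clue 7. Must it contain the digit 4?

Yes

The only way to make 7 from 3 distinct digits is {1,2,4}, which contains 4.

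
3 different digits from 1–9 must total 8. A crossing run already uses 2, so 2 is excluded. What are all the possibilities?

{1,3,4}

3 distinct digits from 1–9 sum between 6 and 24.
Dropping sets that contain 2.
Only one set works: {1,3,4}.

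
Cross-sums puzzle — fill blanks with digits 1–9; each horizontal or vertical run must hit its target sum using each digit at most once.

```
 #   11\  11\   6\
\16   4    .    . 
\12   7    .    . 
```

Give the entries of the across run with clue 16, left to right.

Given what's placed, R1C3 must be 5 to fit the 16 across and 6 down.
R2C3 = 6 − 5 = 1 completes the 6 down.
R1C2 = 16 − 9 = 7 completes the 16 across.
R2C2 = 12 − 8 = 4 completes the 12 across.

4 7 5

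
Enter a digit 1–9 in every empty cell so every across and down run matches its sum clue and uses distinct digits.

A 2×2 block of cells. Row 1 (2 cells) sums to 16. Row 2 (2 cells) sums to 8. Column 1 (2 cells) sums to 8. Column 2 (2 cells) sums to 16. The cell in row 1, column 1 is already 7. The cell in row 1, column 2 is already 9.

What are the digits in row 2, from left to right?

1, 7

16 in 2 cells must be {7,9}.
(2,1) = 8 − 7 = 1 completes the 8 down.
(2,2) = 8 − 1 = 7 completes the 8 across.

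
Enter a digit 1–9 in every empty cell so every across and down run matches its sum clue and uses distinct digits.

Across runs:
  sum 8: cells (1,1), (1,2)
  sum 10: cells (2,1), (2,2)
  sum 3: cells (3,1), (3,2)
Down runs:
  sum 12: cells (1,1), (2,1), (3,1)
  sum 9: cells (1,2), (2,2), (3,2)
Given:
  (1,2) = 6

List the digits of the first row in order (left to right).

2 6

3 in 2 cells must be {1,2}.
(1,1) = 8 − 6 = 2 completes the 8 across.
Given what's placed, (3,1) must be 1 to fit the 3 across and 12 down.
(3,2) = 3 − 1 = 2 completes the 3 across.
(2,1) = 12 − 3 = 9 completes the 12 down.
(2,2) = 10 − 9 = 1 completes the 10 across.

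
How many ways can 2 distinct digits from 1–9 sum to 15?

2

2 distinct digits from 1–9 sum between 3 and 17.
Enumerating: {6,9}, {7,8}.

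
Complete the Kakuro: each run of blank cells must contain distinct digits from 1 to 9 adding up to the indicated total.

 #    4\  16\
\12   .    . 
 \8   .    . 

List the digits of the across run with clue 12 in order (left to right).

4 in 2 cells must be {1,3}; 16 in 2 cells must be {7,9}.
The 12 across and the 4 down share only 3, so R1C1 = 3.
R1C2 = 12 − 3 = 9 completes the 12 across.
R2C1 = 4 − 3 = 1 completes the 4 down.
R2C2 = 8 − 1 = 7 completes the 8 across.

3 9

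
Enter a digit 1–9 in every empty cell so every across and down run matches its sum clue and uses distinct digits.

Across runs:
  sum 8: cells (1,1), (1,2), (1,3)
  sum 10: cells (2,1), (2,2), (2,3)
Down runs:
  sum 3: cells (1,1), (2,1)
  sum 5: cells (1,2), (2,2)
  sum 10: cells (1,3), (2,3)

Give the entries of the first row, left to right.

1, 4, 3

3 in 2 cells must be {1,2}.
Nothing is forced directly, so branch on (1,1), whose candidates are 1 or 2. If (1,1) = 2: that forces (1,2) = 1, after which (1,3) would have to be in {5} for the 8 across but in {1,2,3,4,6,7,8,9} for the 10 down — contradiction. So (1,1) = 1.
(2,1) = 3 − 1 = 2 completes the 3 down.
Nothing is forced directly, so branch on (2,2), whose candidates are 1 or 3. If (2,2) = 3: that forces (1,2) = 2, after which (1,3) would have to be in {5} for the 8 across but in {1,2,3,4,6,7,8,9} for the 10 down — contradiction. So (2,2) = 1.
(1,2) = 5 − 1 = 4 completes the 5 down.
(1,3) = 8 − 5 = 3 completes the 8 across.
(2,3) = 10 − 3 = 7 completes the 10 across.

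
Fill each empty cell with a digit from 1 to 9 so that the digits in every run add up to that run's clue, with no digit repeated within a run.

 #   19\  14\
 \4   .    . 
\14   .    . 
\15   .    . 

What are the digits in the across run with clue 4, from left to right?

3 1

4 in 2 cells must be {1,3}.
The 4 across and the 19 down share only 3, so R1C1 = 3.
R1C2 = 4 − 3 = 1 completes the 4 across.
Given what's placed, R2C1 must be 9 to fit the 14 across and 19 down.
R2C2 = 14 − 9 = 5 completes the 14 across.
R3C1 = 19 − 12 = 7 completes the 19 down.
R3C2 = 15 − 7 = 8 completes the 15 across.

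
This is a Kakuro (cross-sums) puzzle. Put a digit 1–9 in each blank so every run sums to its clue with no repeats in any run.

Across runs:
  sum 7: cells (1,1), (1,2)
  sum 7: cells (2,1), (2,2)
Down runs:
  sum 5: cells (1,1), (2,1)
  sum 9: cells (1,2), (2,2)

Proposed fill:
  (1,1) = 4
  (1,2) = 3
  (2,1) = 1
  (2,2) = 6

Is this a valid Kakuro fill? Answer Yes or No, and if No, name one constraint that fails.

Across: 4+3=7; 1+6=7. Down: 4+1=5; 3+6=9. No digit repeats within any run.

Yes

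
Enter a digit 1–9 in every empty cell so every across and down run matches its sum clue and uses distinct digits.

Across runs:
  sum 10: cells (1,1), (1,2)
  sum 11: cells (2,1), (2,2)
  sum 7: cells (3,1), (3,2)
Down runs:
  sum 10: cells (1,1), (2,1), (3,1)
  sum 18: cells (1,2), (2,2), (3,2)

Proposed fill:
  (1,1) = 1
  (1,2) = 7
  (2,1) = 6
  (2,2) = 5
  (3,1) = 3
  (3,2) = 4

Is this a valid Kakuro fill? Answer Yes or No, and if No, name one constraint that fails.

No — the down run (1,2)–(3,2) sums to 16, not 18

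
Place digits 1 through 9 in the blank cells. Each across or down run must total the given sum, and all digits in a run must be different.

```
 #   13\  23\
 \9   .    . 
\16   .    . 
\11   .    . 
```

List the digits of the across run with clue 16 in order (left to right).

7, 9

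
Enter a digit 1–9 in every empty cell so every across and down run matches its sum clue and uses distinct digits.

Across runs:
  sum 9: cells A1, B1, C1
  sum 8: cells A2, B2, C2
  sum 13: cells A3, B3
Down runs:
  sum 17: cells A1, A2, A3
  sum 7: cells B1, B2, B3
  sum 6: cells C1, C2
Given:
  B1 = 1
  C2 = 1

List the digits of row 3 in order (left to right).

9 4

7 in 3 cells must be {1,2,4}.
C1 = 6 − 1 = 5 completes the 6 down.
Given what's placed, B3 must be 4 to fit the 13 across and 7 down.
A1 = 9 − 6 = 3 completes the 9 across.
A2 = 5: the only remaining digit allowed by both the 8 across and the 17 down.
B2 = 8 − 6 = 2 completes the 8 across.
A3 = 13 − 4 = 9 completes the 13 across.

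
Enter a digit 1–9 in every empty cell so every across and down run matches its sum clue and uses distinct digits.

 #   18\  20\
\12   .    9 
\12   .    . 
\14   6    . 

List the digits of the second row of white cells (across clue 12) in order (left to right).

9 3

R1C1 = 12 − 9 = 3 completes the 12 across.
R2C1 = 18 − 9 = 9 completes the 18 down.
R2C2 = 12 − 9 = 3 completes the 12 across.
R3C2 = 14 − 6 = 8 completes the 14 across.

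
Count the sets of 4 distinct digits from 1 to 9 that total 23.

4 distinct digits from 1–9 sum between 10 and 30.

9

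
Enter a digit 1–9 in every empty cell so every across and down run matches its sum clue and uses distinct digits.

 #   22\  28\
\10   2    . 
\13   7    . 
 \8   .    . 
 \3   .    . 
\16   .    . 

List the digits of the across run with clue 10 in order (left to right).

2, 8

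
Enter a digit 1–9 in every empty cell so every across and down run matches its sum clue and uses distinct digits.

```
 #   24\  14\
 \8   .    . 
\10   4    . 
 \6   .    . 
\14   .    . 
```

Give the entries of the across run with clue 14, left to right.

9 5

R2C2 = 10 − 4 = 6 completes the 10 across.
Given what's placed, R3C1 must be 5 to fit the 6 across and 24 down.
R3C2 = 6 − 5 = 1 completes the 6 across.
Given what's placed, R4C2 must be 5 to fit the 14 across and 14 down.
R1C2 = 14 − 12 = 2 completes the 14 down.
R4C1 = 14 − 5 = 9 completes the 14 across.
R1C1 = 8 − 2 = 6 completes the 8 across.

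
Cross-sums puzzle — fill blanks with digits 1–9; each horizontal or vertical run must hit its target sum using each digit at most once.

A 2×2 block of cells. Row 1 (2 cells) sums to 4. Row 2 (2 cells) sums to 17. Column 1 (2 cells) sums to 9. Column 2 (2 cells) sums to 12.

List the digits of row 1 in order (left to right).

1, 3

4 in 2 cells must be {1,3}; 17 in 2 cells must be {8,9}.
The 4 across and the 12 down share only 3, so (1,2) = 3.
The 17 across and the 9 down share only 8, so (2,1) = 8.
(2,2) = 17 − 8 = 9 completes the 17 across.
(1,1) = 4 − 3 = 1 completes the 4 across.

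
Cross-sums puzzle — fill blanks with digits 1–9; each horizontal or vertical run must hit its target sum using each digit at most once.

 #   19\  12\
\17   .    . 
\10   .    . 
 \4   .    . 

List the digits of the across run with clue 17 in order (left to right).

17 in 2 cells must be {8,9}; 4 in 2 cells must be {1,3}.
The 4 across and the 19 down share only 3, so R3C1 = 3.
R3C2 = 4 − 3 = 1 completes the 4 across.
Given what's placed, R1C1 must be 9 to fit the 17 across and 19 down.
R1C2 = 17 − 9 = 8 completes the 17 across.
R2C1 = 19 − 12 = 7 completes the 19 down.
R2C2 = 10 − 7 = 3 completes the 10 across.

9, 8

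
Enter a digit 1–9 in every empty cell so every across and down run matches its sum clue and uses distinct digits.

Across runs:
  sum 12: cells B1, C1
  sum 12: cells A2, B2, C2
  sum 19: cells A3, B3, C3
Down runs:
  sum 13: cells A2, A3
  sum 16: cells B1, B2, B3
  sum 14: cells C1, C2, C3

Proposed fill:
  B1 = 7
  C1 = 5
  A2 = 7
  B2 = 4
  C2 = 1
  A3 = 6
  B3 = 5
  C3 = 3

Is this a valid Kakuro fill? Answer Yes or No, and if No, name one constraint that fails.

No — the down run C1–C3 sums to 9, not 14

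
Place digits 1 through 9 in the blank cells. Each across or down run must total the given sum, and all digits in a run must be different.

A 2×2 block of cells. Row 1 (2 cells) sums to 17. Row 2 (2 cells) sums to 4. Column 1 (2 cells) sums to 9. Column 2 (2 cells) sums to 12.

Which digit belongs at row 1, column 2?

9

17 in 2 cells must be {8,9}; 4 in 2 cells must be {1,3}.
The 17 across and the 9 down share only 8, so (1,1) = 8.
(1,2) = 17 − 8 = 9 completes the 17 across.
(2,1) = 9 − 8 = 1 completes the 9 down.
(2,2) = 4 − 1 = 3 completes the 4 across.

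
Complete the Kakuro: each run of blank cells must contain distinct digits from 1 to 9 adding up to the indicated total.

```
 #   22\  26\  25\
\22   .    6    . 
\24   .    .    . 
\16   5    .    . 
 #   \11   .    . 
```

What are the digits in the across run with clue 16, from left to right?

24 in 3 cells must be {7,8,9}.
Given what's placed, R1C1 must be 9 to fit the 22 across and 22 down.
R1C3 = 22 − 15 = 7 completes the 22 across.
R2C1 = 22 − 14 = 8 completes the 22 down.
R2C3 = 9: the only remaining digit allowed by both the 24 across and the 25 down.
R2C2 = 24 − 17 = 7 completes the 24 across.
Nothing is forced directly, so branch on R3C2, whose candidates are 4 or 8 or 9. If R3C2 = 4: then R3C3 would have to be in {7} for the 16 across but in {1,3,4,5,6,8} for the 25 down — contradiction. If R3C2 = 9: then R3C3 would have to be in {2} for the 16 across but in {1,3,4,5,6,8} for the 25 down — contradiction. So R3C2 = 8.
R3C3 = 16 − 13 = 3 completes the 16 across.

5, 8, 3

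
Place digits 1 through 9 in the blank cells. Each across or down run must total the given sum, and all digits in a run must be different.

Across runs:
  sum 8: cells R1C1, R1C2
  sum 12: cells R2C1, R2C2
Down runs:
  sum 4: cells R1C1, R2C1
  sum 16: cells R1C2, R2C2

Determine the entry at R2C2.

4 in 2 cells must be {1,3}; 16 in 2 cells must be {7,9}.
The 8 across and the 16 down share only 7, so R1C2 = 7.
The 12 across and the 4 down share only 3, so R2C1 = 3.
R2C2 = 12 − 3 = 9 completes the 12 across.
R1C1 = 8 − 7 = 1 completes the 8 across.

9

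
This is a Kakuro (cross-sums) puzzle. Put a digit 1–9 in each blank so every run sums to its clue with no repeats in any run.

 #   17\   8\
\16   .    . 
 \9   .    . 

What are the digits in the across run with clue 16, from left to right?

9, 7

16 in 2 cells must be {7,9}; 17 in 2 cells must be {8,9}.
The 16 across and the 17 down share only 9, so R1C1 = 9.
R1C2 = 16 − 9 = 7 completes the 16 across.
R2C1 = 17 − 9 = 8 completes the 17 down.
R2C2 = 9 − 8 = 1 completes the 9 across.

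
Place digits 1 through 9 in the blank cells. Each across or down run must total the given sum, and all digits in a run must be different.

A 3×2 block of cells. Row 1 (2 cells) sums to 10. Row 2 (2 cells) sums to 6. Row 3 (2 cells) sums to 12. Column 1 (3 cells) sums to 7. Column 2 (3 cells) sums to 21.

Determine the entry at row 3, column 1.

4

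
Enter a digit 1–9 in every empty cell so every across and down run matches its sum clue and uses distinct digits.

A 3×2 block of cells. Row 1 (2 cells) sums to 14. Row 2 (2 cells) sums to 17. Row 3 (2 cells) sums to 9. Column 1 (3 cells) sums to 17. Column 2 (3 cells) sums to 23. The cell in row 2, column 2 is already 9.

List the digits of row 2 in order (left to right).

8, 9

17 in 2 cells must be {8,9}; 23 in 3 cells must be {6,8,9}.
(2,1) = 17 − 9 = 8 completes the 17 across.
No cell is forced outright now. (1,1) can only be 5 or 6 (the digits allowed by both its 14 across and its 17 down). If (1,1) = 5: then (1,2) would have to be in {9} for the 14 across but in {6,8} for the 23 down — contradiction. So (1,1) = 6.
(1,2) = 14 − 6 = 8 completes the 14 across.
(3,1) = 17 − 14 = 3 completes the 17 down.
(3,2) = 9 − 3 = 6 completes the 9 across.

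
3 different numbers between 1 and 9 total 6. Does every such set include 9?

No

The only way to make 6 from 3 distinct digits is {1,2,3}, which does not contain 9.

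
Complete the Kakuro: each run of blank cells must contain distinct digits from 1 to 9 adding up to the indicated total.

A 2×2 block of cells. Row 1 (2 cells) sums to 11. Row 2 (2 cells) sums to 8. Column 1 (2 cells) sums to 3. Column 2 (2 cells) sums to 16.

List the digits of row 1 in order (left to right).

2 9

3 in 2 cells must be {1,2}; 16 in 2 cells must be {7,9}.
The 11 across and the 3 down share only 2, so (1,1) = 2.
(1,2) = 11 − 2 = 9 completes the 11 across.
(2,1) = 3 − 2 = 1 completes the 3 down.
(2,2) = 8 − 1 = 7 completes the 8 across.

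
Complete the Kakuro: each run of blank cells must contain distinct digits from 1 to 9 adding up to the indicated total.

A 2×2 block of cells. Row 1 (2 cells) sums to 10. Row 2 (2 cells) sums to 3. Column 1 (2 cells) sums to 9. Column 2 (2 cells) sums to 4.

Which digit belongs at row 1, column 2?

3 in 2 cells must be {1,2}; 4 in 2 cells must be {1,3}.
The 3 across and the 4 down share only 1, so (2,2) = 1.
(1,2) = 4 − 1 = 3 completes the 4 down.
(2,1) = 3 − 1 = 2 completes the 3 across.
(1,1) = 10 − 3 = 7 completes the 10 across.

3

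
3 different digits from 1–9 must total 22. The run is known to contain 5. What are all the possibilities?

{5,8,9}

3 distinct digits from 1–9 sum between 6 and 24.
Keeping only sets containing 5.
Only one set works: {5,8,9}.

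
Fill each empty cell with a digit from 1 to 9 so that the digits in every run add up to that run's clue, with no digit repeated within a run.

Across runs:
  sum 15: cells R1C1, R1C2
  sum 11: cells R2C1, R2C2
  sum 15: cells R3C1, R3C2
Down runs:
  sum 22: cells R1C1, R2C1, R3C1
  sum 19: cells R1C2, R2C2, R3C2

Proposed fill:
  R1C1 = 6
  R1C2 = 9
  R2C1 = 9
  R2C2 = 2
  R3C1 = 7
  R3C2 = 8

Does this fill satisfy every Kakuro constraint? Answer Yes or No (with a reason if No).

Across: 6+9=15; 9+2=11; 7+8=15. Down: 6+9+7=22; 9+2+8=19. No digit repeats within any run.

Yes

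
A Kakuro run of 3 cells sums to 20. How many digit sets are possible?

4

3 distinct digits from 1–9 sum between 6 and 24.
Enumerating: {3,8,9}, {4,7,9}, {5,6,9}, {5,7,8}.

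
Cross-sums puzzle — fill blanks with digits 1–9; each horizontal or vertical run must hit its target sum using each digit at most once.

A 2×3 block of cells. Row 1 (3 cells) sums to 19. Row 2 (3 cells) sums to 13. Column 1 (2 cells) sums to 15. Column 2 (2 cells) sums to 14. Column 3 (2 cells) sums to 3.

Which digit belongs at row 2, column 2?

5

3 in 2 cells must be {1,2}.
The 19 across and the 3 down share only 2, so (1,3) = 2.
(2,3) = 3 − 2 = 1 completes the 3 down.
Nothing is forced directly, so branch on (1,1), whose candidates are 8 or 9. If (1,1) = 9: that forces (1,2) = 8, after which (2,1) would have to be in {3,4,5,7,8,9} for the 13 across but in {6} for the 15 down — contradiction. So (1,1) = 8.
(1,2) = 19 − 10 = 9 completes the 19 across.
(2,1) = 15 − 8 = 7 completes the 15 down.
(2,2) = 13 − 8 = 5 completes the 13 across.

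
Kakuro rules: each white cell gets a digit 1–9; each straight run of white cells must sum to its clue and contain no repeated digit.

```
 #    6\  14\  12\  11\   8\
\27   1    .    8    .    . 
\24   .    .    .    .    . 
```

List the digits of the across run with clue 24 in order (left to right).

R2C1 = 6 − 1 = 5 completes the 6 down.
R2C3 = 12 − 8 = 4 completes the 12 down.
Nothing is forced directly, so branch on R2C2, whose candidates are 6 or 8. If R2C2 = 6: then R1C2 would have to be in {2,3,4,5,6,7,9} for the 27 across but in {8} for the 14 down — contradiction. So R2C2 = 8.
R1C2 = 14 − 8 = 6 completes the 14 down.
R2C4 = 6: the only remaining digit allowed by both the 24 across and the 11 down.
R2C5 = 24 − 23 = 1 completes the 24 across.
R1C4 = 11 − 6 = 5 completes the 11 down.
R1C5 = 27 − 20 = 7 completes the 27 across.

5 8 4 6 1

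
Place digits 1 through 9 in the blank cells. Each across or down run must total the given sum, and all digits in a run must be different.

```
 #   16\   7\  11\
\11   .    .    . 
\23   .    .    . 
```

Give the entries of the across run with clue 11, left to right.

23 in 3 cells must be {6,8,9}; 16 in 2 cells must be {7,9}.
The 11 across and the 16 down share only 7, so R1C1 = 7.
Given what's placed, R1C3 must be 3 to fit the 11 across and 11 down.
R2C1 = 16 − 7 = 9 completes the 16 down.
R2C2 = 6: the only remaining digit allowed by both the 23 across and the 7 down.
R2C3 = 23 − 15 = 8 completes the 23 across.
R1C2 = 11 − 10 = 1 completes the 11 across.

7, 1, 3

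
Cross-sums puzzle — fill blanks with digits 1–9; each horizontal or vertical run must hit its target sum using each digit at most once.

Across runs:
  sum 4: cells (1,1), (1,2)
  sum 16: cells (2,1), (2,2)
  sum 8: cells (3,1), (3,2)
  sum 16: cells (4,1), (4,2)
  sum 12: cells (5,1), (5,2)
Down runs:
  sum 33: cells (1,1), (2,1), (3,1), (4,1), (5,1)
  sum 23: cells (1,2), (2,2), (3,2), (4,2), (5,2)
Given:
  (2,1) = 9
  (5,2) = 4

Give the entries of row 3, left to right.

4 in 2 cells must be {1,3}; 16 in 2 cells must be {7,9}.
Given what's placed, (1,1) must be 3 to fit the 4 across and 33 down.
(1,2) = 4 − 3 = 1 completes the 4 across.
(2,2) = 16 − 9 = 7 completes the 16 across.
Given what's placed, (4,1) must be 7 to fit the 16 across and 33 down.
(4,2) = 16 − 7 = 9 completes the 16 across.
(5,1) = 12 − 4 = 8 completes the 12 across.
(3,1) = 33 − 27 = 6 completes the 33 down.
(3,2) = 8 − 6 = 2 completes the 8 across.

6 2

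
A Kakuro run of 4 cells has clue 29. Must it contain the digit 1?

No

The only way to make 29 from 4 distinct digits is {5,7,8,9}, which does not contain 1.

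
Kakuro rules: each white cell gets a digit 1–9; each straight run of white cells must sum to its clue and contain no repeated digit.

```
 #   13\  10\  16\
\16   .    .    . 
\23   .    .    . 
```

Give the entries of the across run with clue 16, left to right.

23 in 3 cells must be {6,8,9}; 16 in 2 cells must be {7,9}.
The 23 across and the 16 down share only 9, so R2C3 = 9.
R1C3 = 16 − 9 = 7 completes the 16 down.
Nothing is forced directly, so branch on R2C1, whose candidates are 6 or 8. If R2C1 = 6: then R1C1 would have to be in {1,3,4,5,6,8} for the 16 across but in {7} for the 13 down — contradiction. So R2C1 = 8.
R1C1 = 13 − 8 = 5 completes the 13 down.
R1C2 = 16 − 12 = 4 completes the 16 across.
R2C2 = 23 − 17 = 6 completes the 23 across.

5 4 7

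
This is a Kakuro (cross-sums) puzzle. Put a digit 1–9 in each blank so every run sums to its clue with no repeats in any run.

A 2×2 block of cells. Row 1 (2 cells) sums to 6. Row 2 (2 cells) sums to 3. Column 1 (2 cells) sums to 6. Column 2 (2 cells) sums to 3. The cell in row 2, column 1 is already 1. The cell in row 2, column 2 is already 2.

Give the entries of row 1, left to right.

5 1

3 in 2 cells must be {1,2}.
(1,1) = 6 − 1 = 5 completes the 6 down.
(1,2) = 6 − 5 = 1 completes the 6 across.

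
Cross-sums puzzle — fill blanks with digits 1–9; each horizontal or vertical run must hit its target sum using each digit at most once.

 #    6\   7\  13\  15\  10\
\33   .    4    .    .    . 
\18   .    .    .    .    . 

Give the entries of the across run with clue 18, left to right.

1 3 4 8 2

Given what's placed, R1C1 must be 5 to fit the 33 across and 6 down.
R2C1 = 6 − 5 = 1 completes the 6 down.
R2C2 = 7 − 4 = 3 completes the 7 down.
No cell is forced outright now. R2C4 can only be 7 or 8 (the digits allowed by both its 18 across and its 15 down). If R2C4 = 7: that forces R1C4 = 8, R2C3 = 5, R2C5 = 2, after which R1C3 would have to be in {7,9} for the 33 across but in {8} for the 13 down — contradiction. So R2C4 = 8.
R1C4 = 15 − 8 = 7 completes the 15 down.
R2C3 = 4: the only remaining digit allowed by both the 18 across and the 13 down.
R2C5 = 18 − 16 = 2 completes the 18 across.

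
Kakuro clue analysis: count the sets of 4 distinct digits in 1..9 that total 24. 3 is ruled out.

4 distinct digits from 1–9 sum between 10 and 30.
Dropping sets that contain 3.
Enumerating: {1,6,8,9}, {2,5,8,9}, {2,6,7,9}, {4,5,6,9}, {4,5,7,8}.

5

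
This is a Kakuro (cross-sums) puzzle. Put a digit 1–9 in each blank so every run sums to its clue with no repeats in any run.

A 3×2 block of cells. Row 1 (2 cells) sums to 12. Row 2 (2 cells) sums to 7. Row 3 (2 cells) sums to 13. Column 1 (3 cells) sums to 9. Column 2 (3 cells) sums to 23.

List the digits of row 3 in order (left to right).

5 8

23 in 3 cells must be {6,8,9}.
The 7 across and the 23 down share only 6, so (2,2) = 6.
(2,1) = 7 − 6 = 1 completes the 7 across.
Nothing is forced directly, so branch on (1,1), whose candidates are 3 or 5. If (1,1) = 5: then (1,2) would have to be in {7} for the 12 across but in {8,9} for the 23 down — contradiction. So (1,1) = 3.
(1,2) = 12 − 3 = 9 completes the 12 across.
(3,1) = 9 − 4 = 5 completes the 9 down.
(3,2) = 13 − 5 = 8 completes the 13 across.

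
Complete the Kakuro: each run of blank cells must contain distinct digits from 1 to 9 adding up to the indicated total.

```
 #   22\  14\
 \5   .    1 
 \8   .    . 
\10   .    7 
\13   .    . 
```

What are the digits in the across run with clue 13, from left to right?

R1C1 = 5 − 1 = 4 completes the 5 across.
R2C2 = 2: the only remaining digit allowed by both the 8 across and the 14 down.
R3C1 = 10 − 7 = 3 completes the 10 across.
R4C2 = 14 − 10 = 4 completes the 14 down.
R2C1 = 8 − 2 = 6 completes the 8 across.
R4C1 = 13 − 4 = 9 completes the 13 across.

9, 4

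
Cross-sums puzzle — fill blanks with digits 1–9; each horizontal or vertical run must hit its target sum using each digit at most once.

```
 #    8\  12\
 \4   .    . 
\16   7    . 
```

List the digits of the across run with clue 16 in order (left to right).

7 9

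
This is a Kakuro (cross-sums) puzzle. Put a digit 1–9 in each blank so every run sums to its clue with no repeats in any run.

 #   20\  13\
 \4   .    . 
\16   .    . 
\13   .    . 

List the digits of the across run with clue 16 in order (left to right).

4 in 2 cells must be {1,3}; 16 in 2 cells must be {7,9}.
The 4 across and the 20 down share only 3, so R1C1 = 3.
R1C2 = 4 − 3 = 1 completes the 4 across.
Given what's placed, R2C1 must be 9 to fit the 16 across and 20 down.
R2C2 = 16 − 9 = 7 completes the 16 across.
R3C1 = 20 − 12 = 8 completes the 20 down.
R3C2 = 13 − 8 = 5 completes the 13 across.

9, 7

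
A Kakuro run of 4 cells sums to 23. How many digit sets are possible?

4 distinct digits from 1–9 sum between 10 and 30.

9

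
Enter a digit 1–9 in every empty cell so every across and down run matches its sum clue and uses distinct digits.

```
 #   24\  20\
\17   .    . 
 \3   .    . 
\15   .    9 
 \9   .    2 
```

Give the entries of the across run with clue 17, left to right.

9, 8

17 in 2 cells must be {8,9}; 3 in 2 cells must be {1,2}.
R1C2 = 8: the only remaining digit allowed by both the 17 across and the 20 down.
R2C2 = 20 − 19 = 1 completes the 20 down.
R3C1 = 15 − 9 = 6 completes the 15 across.
R4C1 = 9 − 2 = 7 completes the 9 across.
R1C1 = 17 − 8 = 9 completes the 17 across.
R2C1 = 3 − 1 = 2 completes the 3 across.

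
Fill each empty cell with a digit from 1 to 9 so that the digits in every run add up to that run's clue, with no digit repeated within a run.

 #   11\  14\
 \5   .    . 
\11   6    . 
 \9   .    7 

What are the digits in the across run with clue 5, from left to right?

R2C2 = 11 − 6 = 5 completes the 11 across.
R3C1 = 9 − 7 = 2 completes the 9 across.
R1C1 = 11 − 8 = 3 completes the 11 down.
R1C2 = 5 − 3 = 2 completes the 5 across.

3 2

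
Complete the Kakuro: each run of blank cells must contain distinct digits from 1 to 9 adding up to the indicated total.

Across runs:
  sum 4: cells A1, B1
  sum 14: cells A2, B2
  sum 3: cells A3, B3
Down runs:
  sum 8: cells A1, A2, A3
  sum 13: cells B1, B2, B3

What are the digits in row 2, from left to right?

4 in 2 cells must be {1,3}; 3 in 2 cells must be {1,2}.
The 14 across and the 8 down share only 5, so A2 = 5.
B2 = 14 − 5 = 9 completes the 14 across.
Given what's placed, B3 must be 1 to fit the 3 across and 13 down.
A1 = 1: the only remaining digit allowed by both the 4 across and the 8 down.
B1 = 4 − 1 = 3 completes the 4 across.
A3 = 3 − 1 = 2 completes the 3 across.

5, 9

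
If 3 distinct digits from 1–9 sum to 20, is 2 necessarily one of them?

No

Counterexample: {3,8,9} sums to 20 without using 2.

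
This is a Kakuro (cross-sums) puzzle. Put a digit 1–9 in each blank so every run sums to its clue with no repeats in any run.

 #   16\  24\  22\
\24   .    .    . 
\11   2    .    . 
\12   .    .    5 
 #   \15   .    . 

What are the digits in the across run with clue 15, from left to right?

24 in 3 cells must be {7,8,9}.
Given what's placed, R3C1 must be 6 to fit the 12 across and 16 down.
R3C2 = 12 − 11 = 1 completes the 12 across.
R1C1 = 16 − 8 = 8 completes the 16 down.
R1C2 = 9: the only remaining digit allowed by both the 24 across and the 24 down.
R1C3 = 24 − 17 = 7 completes the 24 across.
No cell is forced outright now. R2C2 can only be 6 or 8 (the digits allowed by both its 11 across and its 24 down). If R2C2 = 6: then R2C3 would have to be in {3} for the 11 across but in {1,2,4,6,8,9} for the 22 down — contradiction. So R2C2 = 8.
R2C3 = 11 − 10 = 1 completes the 11 across.
R4C2 = 24 − 18 = 6 completes the 24 down.
R4C3 = 15 − 6 = 9 completes the 15 across.

6 9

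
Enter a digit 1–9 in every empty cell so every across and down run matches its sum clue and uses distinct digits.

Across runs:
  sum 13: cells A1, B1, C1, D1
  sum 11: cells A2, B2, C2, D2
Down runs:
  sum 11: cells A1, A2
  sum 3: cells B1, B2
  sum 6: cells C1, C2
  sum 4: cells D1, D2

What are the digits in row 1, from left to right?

11 in 4 cells must be {1,2,3,5}; 3 in 2 cells must be {1,2}; 4 in 2 cells must be {1,3}.
Nothing is forced directly, so branch on B1, whose candidates are 1 or 2. If B1 = 1: that forces D1 = 3, B2 = 2, D2 = 1, C2 = 5, after which C1 would have to be in {2,4,5,7} for the 13 across but in {1} for the 6 down — contradiction. So B1 = 2.
B2 = 3 − 2 = 1 completes the 3 down.
Given what's placed, D2 must be 3 to fit the 11 across and 4 down.
D1 = 4 − 3 = 1 completes the 4 down.
C1 = 4: the only remaining digit allowed by both the 13 across and the 6 down.
C2 = 6 − 4 = 2 completes the 6 down.
A1 = 13 − 7 = 6 completes the 13 across.

6 2 4 1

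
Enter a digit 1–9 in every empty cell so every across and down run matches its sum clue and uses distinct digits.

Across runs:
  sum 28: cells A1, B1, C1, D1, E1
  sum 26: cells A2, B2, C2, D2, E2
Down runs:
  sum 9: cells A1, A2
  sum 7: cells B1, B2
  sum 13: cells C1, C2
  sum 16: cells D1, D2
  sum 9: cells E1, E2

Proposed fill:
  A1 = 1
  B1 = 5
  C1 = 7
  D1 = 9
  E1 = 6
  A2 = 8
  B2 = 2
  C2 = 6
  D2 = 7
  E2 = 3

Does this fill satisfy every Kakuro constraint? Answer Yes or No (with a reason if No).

Yes

Across: 1+5+7+9+6=28; 8+2+6+7+3=26. Down: 1+8=9; 5+2=7; 7+6=13; 9+7=16; 6+3=9. No digit repeats within any run.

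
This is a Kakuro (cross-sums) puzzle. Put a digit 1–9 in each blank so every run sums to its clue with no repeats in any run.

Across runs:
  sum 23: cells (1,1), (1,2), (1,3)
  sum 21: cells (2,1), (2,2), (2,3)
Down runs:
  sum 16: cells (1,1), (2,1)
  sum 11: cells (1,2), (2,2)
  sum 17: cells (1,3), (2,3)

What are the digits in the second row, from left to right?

7 5 9

23 in 3 cells must be {6,8,9}; 16 in 2 cells must be {7,9}; 17 in 2 cells must be {8,9}.
The 23 across and the 16 down share only 9, so (1,1) = 9.
Given what's placed, (1,3) must be 8 to fit the 23 across and 17 down.
(2,1) = 16 − 9 = 7 completes the 16 down.
(2,3) = 17 − 8 = 9 completes the 17 down.
(1,2) = 23 − 17 = 6 completes the 23 across.
(2,2) = 21 − 16 = 5 completes the 21 across.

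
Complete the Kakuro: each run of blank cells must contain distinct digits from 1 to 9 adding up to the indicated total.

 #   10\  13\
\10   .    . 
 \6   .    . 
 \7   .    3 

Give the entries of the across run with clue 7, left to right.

4, 3

R3C1 = 7 − 3 = 4 completes the 7 across.
R1C1 = 1: the only remaining digit allowed by both the 10 across and the 10 down.
R1C2 = 10 − 1 = 9 completes the 10 across.
R2C1 = 10 − 5 = 5 completes the 10 down.
R2C2 = 6 − 5 = 1 completes the 6 across.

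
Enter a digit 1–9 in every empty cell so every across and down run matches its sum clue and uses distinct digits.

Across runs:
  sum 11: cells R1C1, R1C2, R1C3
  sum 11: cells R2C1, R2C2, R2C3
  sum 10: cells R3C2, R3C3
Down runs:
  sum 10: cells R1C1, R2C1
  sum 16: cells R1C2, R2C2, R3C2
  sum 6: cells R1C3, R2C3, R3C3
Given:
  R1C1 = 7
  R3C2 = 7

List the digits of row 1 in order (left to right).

7 3 1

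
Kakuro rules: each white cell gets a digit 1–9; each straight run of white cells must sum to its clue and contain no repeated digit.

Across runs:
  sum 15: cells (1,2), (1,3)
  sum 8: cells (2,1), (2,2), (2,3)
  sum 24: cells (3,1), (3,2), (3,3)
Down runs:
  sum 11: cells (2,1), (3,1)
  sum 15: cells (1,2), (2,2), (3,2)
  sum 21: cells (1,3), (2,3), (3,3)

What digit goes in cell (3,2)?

24 in 3 cells must be {7,8,9}.
Nothing is forced directly, so branch on (2,3), whose candidates are 4 or 5. If (2,3) = 4: that forces (2,1) = 3, (2,2) = 1, (3,1) = 8, (3,2) = 9, after which (3,3) would have to be in {7} for the 24 across but in {8,9} for the 21 down — contradiction. So (2,3) = 5.
Given what's placed, (2,1) must be 2 to fit the 8 across and 11 down.
(2,2) = 8 − 7 = 1 completes the 8 across.
(3,1) = 11 − 2 = 9 completes the 11 down.
(3,2) = 8: the only remaining digit allowed by both the 24 across and the 15 down.

8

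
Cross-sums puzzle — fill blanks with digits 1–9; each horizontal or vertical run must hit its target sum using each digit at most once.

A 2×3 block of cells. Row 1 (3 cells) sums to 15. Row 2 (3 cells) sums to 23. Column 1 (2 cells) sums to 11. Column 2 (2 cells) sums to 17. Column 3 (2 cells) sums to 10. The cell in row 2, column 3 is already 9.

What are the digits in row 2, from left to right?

6, 8, 9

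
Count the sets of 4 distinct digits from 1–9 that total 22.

11

4 distinct digits from 1–9 sum between 10 and 30.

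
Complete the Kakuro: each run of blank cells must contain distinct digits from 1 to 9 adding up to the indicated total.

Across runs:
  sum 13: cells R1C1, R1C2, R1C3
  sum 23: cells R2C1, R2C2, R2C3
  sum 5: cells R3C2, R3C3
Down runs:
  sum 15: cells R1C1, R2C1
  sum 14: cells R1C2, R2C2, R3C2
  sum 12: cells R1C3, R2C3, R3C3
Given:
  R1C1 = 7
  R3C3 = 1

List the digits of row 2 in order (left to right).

8, 9, 6

23 in 3 cells must be {6,8,9}.
R2C1 = 15 − 7 = 8 completes the 15 down.
R3C2 = 5 − 1 = 4 completes the 5 across.
Given what's placed, R2C2 must be 9 to fit the 23 across and 14 down.
R2C3 = 23 − 17 = 6 completes the 23 across.
R1C2 = 14 − 13 = 1 completes the 14 down.
R1C3 = 13 − 8 = 5 completes the 13 across.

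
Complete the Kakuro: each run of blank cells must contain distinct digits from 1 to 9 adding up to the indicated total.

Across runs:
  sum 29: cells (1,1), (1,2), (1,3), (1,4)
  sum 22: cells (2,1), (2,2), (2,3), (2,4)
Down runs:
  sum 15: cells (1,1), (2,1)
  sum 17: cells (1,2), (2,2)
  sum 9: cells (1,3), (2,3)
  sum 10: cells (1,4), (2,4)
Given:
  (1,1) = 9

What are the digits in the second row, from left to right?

6, 9, 4, 3

29 in 4 cells must be {5,7,8,9}; 17 in 2 cells must be {8,9}.
Given what's placed, (1,2) must be 8 to fit the 29 across and 17 down.
Given what's placed, (1,4) must be 7 to fit the 29 across and 10 down.
(2,1) = 15 − 9 = 6 completes the 15 down.
(2,2) = 17 − 8 = 9 completes the 17 down.
(2,4) = 10 − 7 = 3 completes the 10 down.
(1,3) = 29 − 24 = 5 completes the 29 across.
(2,3) = 22 − 18 = 4 completes the 22 across.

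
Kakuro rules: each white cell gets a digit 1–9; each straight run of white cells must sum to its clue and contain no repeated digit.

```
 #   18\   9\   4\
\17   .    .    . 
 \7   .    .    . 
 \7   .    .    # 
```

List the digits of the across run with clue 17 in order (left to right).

8, 6, 3

7 in 3 cells must be {1,2,4}; 4 in 2 cells must be {1,3}.
Only 1 fits R2C3 under both its across sum 7 and down sum 4.
R1C3 = 4 − 1 = 3 completes the 4 down.
Nothing is forced directly, so branch on R2C2, whose candidates are 2 or 4. If R2C2 = 4: then R1C2 would have to be in {5,6,8,9} for the 17 across but in {2,3} for the 9 down — contradiction. So R2C2 = 2.
R1C2 = 6: the only remaining digit allowed by both the 17 across and the 9 down.
R2C1 = 7 − 3 = 4 completes the 7 across.
R3C2 = 9 − 8 = 1 completes the 9 down.
R1C1 = 17 − 9 = 8 completes the 17 across.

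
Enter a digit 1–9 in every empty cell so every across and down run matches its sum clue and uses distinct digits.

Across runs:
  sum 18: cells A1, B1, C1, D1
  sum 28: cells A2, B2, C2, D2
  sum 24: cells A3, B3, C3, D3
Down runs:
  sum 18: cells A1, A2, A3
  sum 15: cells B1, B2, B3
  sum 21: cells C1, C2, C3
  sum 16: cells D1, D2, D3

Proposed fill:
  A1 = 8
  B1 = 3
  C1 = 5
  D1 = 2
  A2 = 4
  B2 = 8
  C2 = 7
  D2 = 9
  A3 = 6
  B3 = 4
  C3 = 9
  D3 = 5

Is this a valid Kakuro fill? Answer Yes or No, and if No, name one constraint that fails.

Yes

Across: 8+3+5+2=18; 4+8+7+9=28; 6+4+9+5=24. Down: 8+4+6=18; 3+8+4=15; 5+7+9=21; 2+9+5=16. No digit repeats within any run.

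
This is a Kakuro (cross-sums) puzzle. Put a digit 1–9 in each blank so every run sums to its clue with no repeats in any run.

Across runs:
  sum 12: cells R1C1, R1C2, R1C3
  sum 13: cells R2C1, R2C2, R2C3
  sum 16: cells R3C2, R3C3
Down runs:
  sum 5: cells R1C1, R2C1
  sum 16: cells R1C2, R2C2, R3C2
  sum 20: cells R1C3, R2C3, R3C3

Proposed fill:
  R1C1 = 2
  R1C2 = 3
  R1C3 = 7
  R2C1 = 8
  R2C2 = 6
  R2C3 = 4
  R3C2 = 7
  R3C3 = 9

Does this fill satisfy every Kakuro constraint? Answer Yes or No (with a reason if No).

No — the across run R2C1–R2C3 sums to 18, not 13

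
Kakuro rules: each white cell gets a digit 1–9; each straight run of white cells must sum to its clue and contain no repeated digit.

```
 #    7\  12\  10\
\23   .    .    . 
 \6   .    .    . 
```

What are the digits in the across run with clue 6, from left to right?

1, 3, 2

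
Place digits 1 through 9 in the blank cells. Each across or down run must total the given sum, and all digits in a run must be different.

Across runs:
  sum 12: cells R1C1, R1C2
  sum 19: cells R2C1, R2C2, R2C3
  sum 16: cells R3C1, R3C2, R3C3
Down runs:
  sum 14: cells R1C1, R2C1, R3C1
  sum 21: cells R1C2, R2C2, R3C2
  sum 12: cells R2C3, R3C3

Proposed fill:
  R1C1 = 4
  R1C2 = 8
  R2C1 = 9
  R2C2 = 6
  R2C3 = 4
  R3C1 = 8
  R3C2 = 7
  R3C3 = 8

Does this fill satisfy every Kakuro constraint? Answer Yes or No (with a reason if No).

No — the across run R3C1–R3C3 sums to 23, not 16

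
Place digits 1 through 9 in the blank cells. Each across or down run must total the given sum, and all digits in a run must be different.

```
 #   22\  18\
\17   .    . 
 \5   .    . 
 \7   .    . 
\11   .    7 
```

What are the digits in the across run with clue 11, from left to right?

4, 7

17 in 2 cells must be {8,9}.
Given what's placed, R1C2 must be 8 to fit the 17 across and 18 down.
R4C1 = 11 − 7 = 4 completes the 11 across.
R1C1 = 17 − 8 = 9 completes the 17 across.
No cell is forced outright now. R2C2 can only be 1 or 2 (the digits allowed by both its 5 across and its 18 down). If R2C2 = 1: then R2C1 would have to be in {4} for the 5 across but in {1,2,3,6,7,8} for the 22 down — contradiction. So R2C2 = 2.
R2C1 = 5 − 2 = 3 completes the 5 across.
R3C1 = 22 − 16 = 6 completes the 22 down.
R3C2 = 7 − 6 = 1 completes the 7 across.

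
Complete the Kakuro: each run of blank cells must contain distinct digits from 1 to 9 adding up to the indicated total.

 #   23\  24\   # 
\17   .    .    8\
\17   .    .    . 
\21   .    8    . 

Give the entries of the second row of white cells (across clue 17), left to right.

9 7 1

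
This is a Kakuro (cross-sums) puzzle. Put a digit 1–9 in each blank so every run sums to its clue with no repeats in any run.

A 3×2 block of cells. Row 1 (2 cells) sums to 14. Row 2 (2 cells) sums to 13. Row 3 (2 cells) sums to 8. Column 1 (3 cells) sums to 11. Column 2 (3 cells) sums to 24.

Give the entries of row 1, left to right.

24 in 3 cells must be {7,8,9}.
The 8 across and the 24 down share only 7, so (3,2) = 7.
(3,1) = 8 − 7 = 1 completes the 8 across.
Nothing is forced directly, so branch on (1,1), whose candidates are 6 or 8. If (1,1) = 8: then (1,2) would have to be in {6} for the 14 across but in {8,9} for the 24 down — contradiction. So (1,1) = 6.
(1,2) = 14 − 6 = 8 completes the 14 across.
(2,1) = 11 − 7 = 4 completes the 11 down.
(2,2) = 13 − 4 = 9 completes the 13 across.

6 8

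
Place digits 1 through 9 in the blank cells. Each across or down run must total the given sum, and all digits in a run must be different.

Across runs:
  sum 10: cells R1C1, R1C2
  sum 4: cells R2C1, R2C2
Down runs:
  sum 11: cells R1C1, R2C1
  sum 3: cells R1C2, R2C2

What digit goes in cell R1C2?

4 in 2 cells must be {1,3}; 3 in 2 cells must be {1,2}.
The 4 across and the 11 down share only 3, so R2C1 = 3.
R2C2 = 4 − 3 = 1 completes the 4 across.
R1C1 = 11 − 3 = 8 completes the 11 down.
R1C2 = 10 − 8 = 2 completes the 10 across.

2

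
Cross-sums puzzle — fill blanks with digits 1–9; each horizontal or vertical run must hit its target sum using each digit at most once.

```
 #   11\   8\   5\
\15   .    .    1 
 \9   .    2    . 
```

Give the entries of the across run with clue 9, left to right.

3 2 4

R1C2 = 8 − 2 = 6 completes the 8 down.
R2C3 = 5 − 1 = 4 completes the 5 down.
R1C1 = 15 − 7 = 8 completes the 15 across.
R2C1 = 9 − 6 = 3 completes the 9 across.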